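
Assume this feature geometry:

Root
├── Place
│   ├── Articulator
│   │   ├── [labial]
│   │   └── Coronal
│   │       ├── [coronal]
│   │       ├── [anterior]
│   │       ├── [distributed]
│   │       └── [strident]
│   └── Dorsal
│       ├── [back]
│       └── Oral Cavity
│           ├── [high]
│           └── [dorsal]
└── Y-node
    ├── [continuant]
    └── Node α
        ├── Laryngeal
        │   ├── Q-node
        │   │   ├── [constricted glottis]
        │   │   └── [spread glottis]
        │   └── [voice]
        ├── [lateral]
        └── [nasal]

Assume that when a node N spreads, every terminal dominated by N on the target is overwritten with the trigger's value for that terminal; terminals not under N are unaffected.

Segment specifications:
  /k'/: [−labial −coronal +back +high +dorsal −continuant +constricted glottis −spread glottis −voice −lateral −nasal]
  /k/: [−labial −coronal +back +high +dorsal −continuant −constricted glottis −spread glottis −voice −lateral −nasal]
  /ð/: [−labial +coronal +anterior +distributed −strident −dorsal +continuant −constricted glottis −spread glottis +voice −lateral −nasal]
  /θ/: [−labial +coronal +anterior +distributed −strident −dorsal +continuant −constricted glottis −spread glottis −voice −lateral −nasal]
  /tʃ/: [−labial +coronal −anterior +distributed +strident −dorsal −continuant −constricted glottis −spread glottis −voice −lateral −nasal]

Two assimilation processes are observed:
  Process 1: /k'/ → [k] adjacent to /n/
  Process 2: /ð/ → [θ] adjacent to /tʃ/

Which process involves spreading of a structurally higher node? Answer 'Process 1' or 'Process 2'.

In Process 1, [constricted glottis] changes, so the minimal spreading node is [constricted glottis] at depth 5.
In Process 2, [voice] changes, so the minimal spreading node is [voice] at depth 4.
[voice] (depth 4) sits above [constricted glottis] (depth 5), making Process 2 the one with the higher spreading node.

Process 2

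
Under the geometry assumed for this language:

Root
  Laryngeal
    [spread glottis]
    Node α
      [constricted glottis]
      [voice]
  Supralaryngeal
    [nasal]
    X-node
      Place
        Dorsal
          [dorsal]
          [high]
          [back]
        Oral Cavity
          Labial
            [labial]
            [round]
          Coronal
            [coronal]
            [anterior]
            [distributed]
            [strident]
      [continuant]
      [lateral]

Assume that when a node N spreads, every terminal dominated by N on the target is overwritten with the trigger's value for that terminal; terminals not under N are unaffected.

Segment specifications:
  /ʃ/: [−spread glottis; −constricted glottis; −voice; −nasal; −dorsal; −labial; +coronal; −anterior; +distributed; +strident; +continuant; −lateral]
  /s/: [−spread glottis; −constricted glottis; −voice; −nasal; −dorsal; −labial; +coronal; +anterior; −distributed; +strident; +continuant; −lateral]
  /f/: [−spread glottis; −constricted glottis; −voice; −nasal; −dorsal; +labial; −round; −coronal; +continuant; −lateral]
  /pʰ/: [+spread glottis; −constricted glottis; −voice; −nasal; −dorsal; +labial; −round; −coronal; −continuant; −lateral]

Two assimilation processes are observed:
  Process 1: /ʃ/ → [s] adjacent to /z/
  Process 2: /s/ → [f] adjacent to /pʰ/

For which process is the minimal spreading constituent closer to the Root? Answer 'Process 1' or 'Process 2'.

Process 1 alters [anterior], [distributed]; the lowest common ancestor is Coronal (depth 5 from Root).
Process 2 alters [labial], [round], [coronal], [anterior], [distributed], [strident]; the lowest common ancestor is Oral Cavity (depth 4 from Root).
Depth 4 < depth 5; Process 2 involves the structurally higher constituent Oral Cavity.

Process 2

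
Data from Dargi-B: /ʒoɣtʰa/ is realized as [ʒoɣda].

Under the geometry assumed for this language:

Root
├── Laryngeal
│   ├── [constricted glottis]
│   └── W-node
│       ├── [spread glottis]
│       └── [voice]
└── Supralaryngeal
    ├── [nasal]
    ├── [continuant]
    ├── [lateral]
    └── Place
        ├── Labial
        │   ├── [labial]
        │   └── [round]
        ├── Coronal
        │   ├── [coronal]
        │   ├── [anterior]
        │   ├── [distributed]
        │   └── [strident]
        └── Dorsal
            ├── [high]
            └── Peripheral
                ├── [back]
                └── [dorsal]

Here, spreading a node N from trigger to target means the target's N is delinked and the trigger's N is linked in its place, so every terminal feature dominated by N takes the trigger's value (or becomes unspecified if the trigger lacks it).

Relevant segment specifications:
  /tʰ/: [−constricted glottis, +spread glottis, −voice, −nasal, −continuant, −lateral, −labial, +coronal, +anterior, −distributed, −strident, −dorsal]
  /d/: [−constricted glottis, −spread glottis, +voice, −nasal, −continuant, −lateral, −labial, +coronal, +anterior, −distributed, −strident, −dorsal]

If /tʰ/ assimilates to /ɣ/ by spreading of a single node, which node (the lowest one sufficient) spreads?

The alternation /tʰ/ → [d] changes [voice], [spread glottis] and nothing else.
In this geometry the lowest node dominating all of them is W-node: every daughter of W-node dominates only a proper subset, so no lower node suffices.
If W-node spreads, every terminal under it takes /ɣ/'s value, producing [d] as observed.
Features on which the two segments disagree outside W-node, such as [coronal], [continuant], are unchanged — nothing dominating them spread, and W-node is the minimal sufficient constituent.

W-node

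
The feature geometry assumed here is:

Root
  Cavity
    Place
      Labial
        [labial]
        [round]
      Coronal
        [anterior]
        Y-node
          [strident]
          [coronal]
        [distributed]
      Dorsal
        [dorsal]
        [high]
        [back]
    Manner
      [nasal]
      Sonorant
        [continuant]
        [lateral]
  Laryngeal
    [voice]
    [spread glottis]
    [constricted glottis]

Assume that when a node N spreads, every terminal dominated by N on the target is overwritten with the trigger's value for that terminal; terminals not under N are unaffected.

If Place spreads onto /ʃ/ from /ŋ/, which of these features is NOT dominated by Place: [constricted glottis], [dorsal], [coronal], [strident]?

[constricted glottis]

The terminals dominated by Place are [labial], [round], [anterior], [strident], [coronal], [distributed], [dorsal], [high], [back].
[dorsal], [strident], [coronal] all lie under Place, so they are overwritten when Place spreads.
[constricted glottis] is not within the Place subtree (it hangs from Laryngeal), so /ʃ/'s [constricted glottis] value survives.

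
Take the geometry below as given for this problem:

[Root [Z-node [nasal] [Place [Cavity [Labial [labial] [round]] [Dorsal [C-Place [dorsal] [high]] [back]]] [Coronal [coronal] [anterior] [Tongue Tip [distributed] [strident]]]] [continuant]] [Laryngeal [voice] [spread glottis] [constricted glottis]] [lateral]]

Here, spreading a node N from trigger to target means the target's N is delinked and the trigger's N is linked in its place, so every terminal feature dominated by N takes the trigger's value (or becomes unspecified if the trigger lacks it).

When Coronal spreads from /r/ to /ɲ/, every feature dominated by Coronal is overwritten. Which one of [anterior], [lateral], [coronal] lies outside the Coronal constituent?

[lateral]

The terminals dominated by Coronal are [coronal], [anterior], [distributed], [strident].
[coronal], [anterior] all lie under Coronal, so they are overwritten when Coronal spreads.
[lateral] is not within the Coronal subtree (it hangs from Root), so /ɲ/'s [lateral] value survives.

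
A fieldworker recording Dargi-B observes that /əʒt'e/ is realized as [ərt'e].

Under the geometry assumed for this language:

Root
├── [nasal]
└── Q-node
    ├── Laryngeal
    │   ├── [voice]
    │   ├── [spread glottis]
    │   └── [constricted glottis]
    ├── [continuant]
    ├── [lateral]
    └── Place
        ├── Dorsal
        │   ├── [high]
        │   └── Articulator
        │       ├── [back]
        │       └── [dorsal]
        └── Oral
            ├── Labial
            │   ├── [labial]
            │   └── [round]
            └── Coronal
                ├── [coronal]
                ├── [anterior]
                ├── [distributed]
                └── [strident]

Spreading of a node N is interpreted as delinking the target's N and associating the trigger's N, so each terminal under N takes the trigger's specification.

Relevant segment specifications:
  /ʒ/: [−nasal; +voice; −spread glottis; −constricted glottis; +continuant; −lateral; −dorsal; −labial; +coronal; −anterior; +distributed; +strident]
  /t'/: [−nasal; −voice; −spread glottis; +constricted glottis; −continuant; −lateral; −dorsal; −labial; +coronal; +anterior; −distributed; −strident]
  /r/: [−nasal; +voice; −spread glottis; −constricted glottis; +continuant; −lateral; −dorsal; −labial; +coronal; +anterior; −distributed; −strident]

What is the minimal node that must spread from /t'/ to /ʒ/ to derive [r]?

Coronal

Feature comparison: [anterior], [distributed], [strident] differ between /ʒ/ and [r]; the remaining terminals match.
These terminals are all dominated by Coronal, and no proper subconstituent of Coronal covers them all; Coronal is their lowest common ancestor.
If Coronal spreads, every terminal under it takes /t'/'s value, producing [r] as observed.
[voice], [constricted glottis] stay as in /ʒ/ although /t'/ differs there, so no node dominating them spread; among the remaining candidates Coronal is the lowest that derives the output.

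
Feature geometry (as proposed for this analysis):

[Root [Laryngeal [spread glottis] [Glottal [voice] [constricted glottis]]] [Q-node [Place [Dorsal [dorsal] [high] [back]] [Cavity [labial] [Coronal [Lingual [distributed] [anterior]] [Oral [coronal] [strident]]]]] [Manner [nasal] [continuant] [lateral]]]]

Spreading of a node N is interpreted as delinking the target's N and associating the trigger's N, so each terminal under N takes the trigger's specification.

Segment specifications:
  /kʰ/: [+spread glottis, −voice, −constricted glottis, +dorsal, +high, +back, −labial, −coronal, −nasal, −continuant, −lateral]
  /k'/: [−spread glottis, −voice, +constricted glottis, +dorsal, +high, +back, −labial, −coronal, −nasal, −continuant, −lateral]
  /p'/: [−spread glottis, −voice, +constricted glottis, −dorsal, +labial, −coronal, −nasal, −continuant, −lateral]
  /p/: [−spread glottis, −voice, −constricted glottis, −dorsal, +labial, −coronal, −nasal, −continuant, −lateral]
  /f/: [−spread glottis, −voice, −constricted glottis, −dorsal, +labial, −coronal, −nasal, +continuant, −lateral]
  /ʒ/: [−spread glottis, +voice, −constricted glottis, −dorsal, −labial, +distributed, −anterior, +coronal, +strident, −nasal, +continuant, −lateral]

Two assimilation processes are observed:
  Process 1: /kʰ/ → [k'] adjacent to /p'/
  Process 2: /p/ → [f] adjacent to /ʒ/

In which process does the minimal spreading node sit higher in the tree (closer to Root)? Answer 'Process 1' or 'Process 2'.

Process 1 alters [spread glottis], [constricted glottis]; the lowest common ancestor is Laryngeal (depth 1 from Root).
In Process 2, [continuant] changes, so the minimal spreading node is [continuant] at depth 3.
Depth 1 < depth 3; Process 1 involves the structurally higher constituent Laryngeal.

Process 1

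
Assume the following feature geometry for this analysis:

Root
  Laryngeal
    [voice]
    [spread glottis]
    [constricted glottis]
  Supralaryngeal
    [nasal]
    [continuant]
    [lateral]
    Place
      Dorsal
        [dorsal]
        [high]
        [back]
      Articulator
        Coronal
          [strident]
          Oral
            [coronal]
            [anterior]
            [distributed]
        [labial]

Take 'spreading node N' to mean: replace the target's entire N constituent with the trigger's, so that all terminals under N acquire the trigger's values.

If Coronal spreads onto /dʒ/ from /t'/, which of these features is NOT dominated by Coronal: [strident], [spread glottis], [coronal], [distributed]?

Under this geometry, Coronal contains [strident], [coronal], [anterior], [distributed].
Of the listed options, [distributed], [strident], [coronal] are among these and would be overwritten by spreading Coronal.
[spread glottis] attaches under Laryngeal, not under Coronal, so /dʒ/ retains its own value for [spread glottis].

[spread glottis]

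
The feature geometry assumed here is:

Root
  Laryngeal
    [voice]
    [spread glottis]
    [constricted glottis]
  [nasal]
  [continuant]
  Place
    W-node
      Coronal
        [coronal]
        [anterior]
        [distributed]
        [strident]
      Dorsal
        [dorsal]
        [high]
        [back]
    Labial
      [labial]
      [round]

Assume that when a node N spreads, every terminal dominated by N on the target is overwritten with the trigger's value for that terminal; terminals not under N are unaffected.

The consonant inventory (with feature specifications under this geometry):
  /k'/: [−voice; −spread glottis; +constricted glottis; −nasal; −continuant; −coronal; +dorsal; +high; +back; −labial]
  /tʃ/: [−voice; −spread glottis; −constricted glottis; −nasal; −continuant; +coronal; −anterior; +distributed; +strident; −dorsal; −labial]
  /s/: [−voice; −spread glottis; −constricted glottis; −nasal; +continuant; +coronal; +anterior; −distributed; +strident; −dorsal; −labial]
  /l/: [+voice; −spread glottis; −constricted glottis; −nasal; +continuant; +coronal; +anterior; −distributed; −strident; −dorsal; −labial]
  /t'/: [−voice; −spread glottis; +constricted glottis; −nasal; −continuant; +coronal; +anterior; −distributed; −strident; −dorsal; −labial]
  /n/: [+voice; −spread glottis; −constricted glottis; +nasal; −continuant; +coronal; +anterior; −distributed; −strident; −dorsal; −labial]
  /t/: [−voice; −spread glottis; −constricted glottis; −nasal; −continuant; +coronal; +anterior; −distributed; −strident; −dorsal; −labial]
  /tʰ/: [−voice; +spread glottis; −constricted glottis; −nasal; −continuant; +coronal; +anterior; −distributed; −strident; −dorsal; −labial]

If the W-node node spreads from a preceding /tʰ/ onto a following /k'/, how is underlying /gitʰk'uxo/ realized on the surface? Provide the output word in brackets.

The W-node node dominates the terminals [coronal], [anterior], [distributed], [strident], [dorsal], [high], [back].
After delinking /k'/'s W-node and linking /tʰ/'s, the affected terminals become [+coronal], [+anterior], [−distributed], [−strident], [−dorsal]; [voice], [spread glottis], [constricted glottis], … (outside W-node) are retained from /k'/.
Among the inventory, only /t'/ has exactly this specification, giving the surface form [gitʰt'uxo].

[gitʰt'uxo]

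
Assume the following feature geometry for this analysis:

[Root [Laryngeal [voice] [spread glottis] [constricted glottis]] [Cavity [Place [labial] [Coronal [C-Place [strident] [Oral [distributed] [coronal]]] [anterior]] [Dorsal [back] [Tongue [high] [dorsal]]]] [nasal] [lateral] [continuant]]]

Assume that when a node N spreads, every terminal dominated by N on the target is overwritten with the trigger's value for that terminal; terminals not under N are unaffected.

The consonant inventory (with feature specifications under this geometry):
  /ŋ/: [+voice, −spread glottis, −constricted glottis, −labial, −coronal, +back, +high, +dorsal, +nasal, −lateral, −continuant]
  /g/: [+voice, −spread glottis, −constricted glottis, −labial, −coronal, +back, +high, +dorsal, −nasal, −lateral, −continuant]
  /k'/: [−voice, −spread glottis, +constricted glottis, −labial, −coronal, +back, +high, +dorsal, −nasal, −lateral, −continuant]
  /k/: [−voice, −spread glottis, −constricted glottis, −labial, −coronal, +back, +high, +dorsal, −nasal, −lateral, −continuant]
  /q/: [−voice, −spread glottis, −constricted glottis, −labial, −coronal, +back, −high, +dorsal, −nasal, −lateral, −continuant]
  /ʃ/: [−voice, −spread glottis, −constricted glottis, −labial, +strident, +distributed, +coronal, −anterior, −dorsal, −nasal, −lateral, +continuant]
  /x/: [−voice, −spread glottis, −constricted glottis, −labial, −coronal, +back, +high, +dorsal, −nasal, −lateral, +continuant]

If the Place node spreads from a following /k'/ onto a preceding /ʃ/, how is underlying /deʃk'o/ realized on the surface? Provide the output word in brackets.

Terminals under Place in this geometry: [labial], [strident], [distributed], [coronal], [anterior], [back], [high], [dorsal].
Spreading Place from /k'/ onto /ʃ/ replaces those values with /k'/'s: [−labial], [−coronal], [+back], [+high], [+dorsal]. Features outside Place ([voice], [spread glottis], [constricted glottis], …) stay as in /ʃ/.
This feature bundle is that of [x], so /deʃk'o/ surfaces as [dexk'o].

[dexk'o]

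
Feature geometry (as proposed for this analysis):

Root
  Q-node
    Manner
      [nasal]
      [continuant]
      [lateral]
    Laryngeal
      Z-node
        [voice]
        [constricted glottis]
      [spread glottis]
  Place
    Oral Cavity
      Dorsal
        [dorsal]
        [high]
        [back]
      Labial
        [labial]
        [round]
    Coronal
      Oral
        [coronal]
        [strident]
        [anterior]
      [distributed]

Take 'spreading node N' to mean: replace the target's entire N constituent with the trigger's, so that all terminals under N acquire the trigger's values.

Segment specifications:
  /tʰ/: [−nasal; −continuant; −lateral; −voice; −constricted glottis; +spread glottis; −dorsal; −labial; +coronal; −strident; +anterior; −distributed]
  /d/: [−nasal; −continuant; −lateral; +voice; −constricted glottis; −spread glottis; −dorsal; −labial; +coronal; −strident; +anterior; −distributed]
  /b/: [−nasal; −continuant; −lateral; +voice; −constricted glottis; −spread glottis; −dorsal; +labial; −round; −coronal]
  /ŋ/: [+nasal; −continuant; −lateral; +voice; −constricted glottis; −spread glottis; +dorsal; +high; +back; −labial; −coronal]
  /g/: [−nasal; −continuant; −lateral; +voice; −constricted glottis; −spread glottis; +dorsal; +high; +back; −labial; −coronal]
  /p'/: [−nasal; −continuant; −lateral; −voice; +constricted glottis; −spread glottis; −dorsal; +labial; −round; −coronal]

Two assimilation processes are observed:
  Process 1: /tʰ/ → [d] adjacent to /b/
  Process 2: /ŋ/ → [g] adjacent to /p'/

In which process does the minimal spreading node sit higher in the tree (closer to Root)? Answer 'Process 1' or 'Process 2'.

Process 1: the features that change are [voice], [spread glottis]; the minimal node is Laryngeal (depth 2).
In Process 2, [nasal] changes, so the minimal spreading node is [nasal] at depth 3.
Depth 2 < depth 3; Process 1 involves the structurally higher constituent Laryngeal.

Process 1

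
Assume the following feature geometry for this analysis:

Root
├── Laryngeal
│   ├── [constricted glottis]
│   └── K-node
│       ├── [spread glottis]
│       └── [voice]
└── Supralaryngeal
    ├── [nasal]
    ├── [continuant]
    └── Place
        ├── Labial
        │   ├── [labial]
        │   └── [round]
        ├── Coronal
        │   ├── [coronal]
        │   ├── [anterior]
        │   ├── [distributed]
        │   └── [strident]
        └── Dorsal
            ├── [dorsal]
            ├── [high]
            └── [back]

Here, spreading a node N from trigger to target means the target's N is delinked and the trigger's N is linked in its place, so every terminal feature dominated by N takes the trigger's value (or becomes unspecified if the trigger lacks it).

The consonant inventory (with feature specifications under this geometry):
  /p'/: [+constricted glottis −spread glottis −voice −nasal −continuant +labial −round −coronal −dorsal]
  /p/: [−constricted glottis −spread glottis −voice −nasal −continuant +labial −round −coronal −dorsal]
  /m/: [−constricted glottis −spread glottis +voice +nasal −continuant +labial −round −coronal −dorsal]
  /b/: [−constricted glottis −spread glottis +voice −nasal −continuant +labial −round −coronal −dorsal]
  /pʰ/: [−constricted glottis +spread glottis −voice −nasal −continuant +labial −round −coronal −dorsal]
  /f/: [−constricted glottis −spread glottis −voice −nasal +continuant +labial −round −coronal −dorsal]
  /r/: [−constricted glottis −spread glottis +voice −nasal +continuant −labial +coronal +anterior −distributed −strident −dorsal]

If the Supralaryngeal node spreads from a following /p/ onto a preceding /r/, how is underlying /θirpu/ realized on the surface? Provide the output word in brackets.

[θibpu]

The Supralaryngeal node dominates the terminals [nasal], [continuant], [labial], [round], [coronal], [anterior], [distributed], [strident], [dorsal], [high], [back].
The target acquires /p/'s values for everything under Supralaryngeal — [−nasal], [−continuant], [+labial], [−round], [−coronal], [−dorsal] — while keeping its own [constricted glottis], [spread glottis], [voice].
Among the inventory, only /b/ has exactly this specification, giving the surface form [θibpu].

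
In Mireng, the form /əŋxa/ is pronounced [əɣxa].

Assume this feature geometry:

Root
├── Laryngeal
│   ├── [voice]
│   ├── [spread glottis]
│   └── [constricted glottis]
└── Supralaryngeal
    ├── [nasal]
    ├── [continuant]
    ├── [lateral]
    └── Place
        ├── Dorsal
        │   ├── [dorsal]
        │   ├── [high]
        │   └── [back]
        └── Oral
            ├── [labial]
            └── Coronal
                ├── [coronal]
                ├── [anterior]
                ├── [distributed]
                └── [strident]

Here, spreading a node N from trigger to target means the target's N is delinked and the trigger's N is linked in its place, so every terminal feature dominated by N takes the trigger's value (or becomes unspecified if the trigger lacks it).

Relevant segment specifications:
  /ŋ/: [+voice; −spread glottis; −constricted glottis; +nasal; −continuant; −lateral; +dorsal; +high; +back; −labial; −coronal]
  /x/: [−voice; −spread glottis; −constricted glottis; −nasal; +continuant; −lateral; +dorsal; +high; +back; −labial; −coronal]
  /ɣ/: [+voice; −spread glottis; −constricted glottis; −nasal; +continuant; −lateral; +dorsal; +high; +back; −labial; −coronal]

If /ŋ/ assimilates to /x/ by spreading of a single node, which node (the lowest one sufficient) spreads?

Feature comparison: [nasal], [continuant] differ between /ŋ/ and [ɣ]; the remaining terminals match.
Tracing each changed feature up the tree, the paths first meet at Supralaryngeal; any lower node misses at least one of them.
Spreading Supralaryngeal from /x/ overwrites each of those terminals with /x/'s values, yielding exactly [ɣ].
Since [voice] is preserved even though /x/ disagrees there, no node above Supralaryngeal spread.

Supralaryngeal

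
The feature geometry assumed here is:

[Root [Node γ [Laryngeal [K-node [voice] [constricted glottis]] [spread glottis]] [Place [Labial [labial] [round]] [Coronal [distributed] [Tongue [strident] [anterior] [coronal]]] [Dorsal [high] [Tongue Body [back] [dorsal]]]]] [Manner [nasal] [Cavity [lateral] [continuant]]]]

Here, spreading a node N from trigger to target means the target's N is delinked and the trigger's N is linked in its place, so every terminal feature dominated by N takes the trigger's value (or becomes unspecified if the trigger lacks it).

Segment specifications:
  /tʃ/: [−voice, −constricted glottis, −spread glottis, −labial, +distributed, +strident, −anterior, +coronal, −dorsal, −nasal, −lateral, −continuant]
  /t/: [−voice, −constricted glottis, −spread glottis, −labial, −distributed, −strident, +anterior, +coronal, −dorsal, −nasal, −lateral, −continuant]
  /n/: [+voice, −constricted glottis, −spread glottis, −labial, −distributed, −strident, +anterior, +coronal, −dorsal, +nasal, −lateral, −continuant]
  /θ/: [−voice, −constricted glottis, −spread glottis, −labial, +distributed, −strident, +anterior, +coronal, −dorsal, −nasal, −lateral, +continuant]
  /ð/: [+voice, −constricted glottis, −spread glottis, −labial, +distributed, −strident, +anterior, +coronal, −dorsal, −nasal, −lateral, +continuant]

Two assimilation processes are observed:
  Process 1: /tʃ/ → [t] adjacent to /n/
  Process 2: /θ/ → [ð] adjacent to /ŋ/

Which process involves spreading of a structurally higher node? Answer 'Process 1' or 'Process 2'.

Process 1: the features that change are [anterior], [distributed], [strident]; the minimal node is Coronal (depth 3).
Process 2: the feature that changes is [voice]; the minimal node is [voice] (depth 4).
Coronal (depth 3) sits above [voice] (depth 4), making Process 1 the one with the higher spreading node.

Process 1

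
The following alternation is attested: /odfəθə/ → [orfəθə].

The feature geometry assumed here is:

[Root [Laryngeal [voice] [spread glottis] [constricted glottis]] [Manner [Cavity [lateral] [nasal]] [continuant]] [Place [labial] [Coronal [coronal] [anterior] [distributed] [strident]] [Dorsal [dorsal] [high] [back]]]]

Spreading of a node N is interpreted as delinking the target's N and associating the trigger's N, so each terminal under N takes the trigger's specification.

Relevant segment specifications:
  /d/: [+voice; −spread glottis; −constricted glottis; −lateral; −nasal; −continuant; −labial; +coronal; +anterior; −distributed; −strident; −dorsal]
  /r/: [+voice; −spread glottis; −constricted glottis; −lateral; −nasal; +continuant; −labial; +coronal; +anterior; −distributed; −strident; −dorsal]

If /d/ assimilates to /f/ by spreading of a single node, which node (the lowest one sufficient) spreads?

[continuant]

Comparing /d/ with its surface form [r], the only feature that changes is [continuant].
Since just one terminal is affected and it takes /f/'s value, spreading the terminal [continuant] alone is sufficient and minimal.
[labial], [voice] stay as in /d/ although /f/ differs there, so no node dominating them spread; among the remaining candidates [continuant] is the lowest that derives the output.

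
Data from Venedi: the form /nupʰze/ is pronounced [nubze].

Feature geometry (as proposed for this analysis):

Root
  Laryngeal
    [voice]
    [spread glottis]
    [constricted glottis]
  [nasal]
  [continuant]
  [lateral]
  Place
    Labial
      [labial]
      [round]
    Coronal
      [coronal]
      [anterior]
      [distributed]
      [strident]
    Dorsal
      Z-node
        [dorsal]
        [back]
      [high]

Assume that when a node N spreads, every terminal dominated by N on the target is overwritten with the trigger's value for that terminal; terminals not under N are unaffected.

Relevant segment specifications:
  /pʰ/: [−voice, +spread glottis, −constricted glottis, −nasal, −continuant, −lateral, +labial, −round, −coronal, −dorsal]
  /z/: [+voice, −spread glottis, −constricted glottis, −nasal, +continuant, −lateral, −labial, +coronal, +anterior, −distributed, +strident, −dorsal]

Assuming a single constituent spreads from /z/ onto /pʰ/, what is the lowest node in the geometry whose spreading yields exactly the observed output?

Laryngeal

Feature comparison: [voice], [spread glottis] differ between /pʰ/ and [b]; the remaining terminals match.
These terminals are all dominated by Laryngeal, and no proper subconstituent of Laryngeal covers them all; Laryngeal is their lowest common ancestor.
If Laryngeal spreads, every terminal under it takes /z/'s value, producing [b] as observed.
[continuant], [coronal] — on which /z/ differs from /pʰ/ — are unchanged, so Root cannot have spread; the constituent is no larger than Laryngeal.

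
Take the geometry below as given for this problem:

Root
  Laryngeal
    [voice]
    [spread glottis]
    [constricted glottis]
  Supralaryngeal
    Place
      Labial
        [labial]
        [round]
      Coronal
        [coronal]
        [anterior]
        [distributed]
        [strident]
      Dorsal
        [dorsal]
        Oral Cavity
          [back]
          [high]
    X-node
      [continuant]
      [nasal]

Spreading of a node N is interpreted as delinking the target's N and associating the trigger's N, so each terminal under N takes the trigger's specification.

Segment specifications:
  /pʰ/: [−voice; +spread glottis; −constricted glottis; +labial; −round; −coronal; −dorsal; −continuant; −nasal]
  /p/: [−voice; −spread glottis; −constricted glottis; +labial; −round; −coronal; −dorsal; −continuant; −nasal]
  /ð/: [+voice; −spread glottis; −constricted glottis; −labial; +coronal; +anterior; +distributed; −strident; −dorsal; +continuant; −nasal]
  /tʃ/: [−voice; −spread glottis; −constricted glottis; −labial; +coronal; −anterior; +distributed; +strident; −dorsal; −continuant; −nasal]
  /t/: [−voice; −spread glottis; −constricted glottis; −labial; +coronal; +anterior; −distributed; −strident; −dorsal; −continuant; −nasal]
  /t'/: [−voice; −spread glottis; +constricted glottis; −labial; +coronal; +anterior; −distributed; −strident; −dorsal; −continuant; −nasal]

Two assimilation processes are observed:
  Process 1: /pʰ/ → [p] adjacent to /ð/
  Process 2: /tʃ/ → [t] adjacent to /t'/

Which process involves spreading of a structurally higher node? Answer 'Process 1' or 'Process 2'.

Process 1

In Process 1, [spread glottis] changes, so the minimal spreading node is [spread glottis] at depth 2.
Process 2: the features that change are [anterior], [distributed], [strident]; the minimal node is Coronal (depth 3).
[spread glottis] (depth 2) sits above Coronal (depth 3), making Process 1 the one with the higher spreading node.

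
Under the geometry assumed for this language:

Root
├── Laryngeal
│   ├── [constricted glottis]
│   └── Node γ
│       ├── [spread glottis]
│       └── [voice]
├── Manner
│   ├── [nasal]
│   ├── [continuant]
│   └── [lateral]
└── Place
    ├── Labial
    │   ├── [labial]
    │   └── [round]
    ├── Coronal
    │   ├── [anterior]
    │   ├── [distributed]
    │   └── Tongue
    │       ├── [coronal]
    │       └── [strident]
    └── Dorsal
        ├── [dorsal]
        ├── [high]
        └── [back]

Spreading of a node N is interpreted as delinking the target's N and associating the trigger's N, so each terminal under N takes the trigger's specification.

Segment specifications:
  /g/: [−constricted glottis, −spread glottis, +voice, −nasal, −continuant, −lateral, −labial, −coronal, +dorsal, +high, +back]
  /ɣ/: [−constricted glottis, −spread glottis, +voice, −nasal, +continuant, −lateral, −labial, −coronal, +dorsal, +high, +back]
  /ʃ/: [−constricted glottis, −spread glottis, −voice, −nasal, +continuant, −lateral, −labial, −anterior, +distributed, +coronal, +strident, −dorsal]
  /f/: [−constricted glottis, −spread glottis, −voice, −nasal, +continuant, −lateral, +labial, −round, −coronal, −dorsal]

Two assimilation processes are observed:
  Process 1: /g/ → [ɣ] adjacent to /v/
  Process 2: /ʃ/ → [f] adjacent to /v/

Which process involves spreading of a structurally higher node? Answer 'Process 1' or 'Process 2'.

Process 1: the feature that changes is [continuant]; the minimal node is [continuant] (depth 2).
Process 2 alters [labial], [round], [coronal], [anterior], [distributed], [strident]; the lowest common ancestor is Place (depth 1 from Root).
Place is closer to Root than [continuant], so Process 2 spreads the higher node.

Process 2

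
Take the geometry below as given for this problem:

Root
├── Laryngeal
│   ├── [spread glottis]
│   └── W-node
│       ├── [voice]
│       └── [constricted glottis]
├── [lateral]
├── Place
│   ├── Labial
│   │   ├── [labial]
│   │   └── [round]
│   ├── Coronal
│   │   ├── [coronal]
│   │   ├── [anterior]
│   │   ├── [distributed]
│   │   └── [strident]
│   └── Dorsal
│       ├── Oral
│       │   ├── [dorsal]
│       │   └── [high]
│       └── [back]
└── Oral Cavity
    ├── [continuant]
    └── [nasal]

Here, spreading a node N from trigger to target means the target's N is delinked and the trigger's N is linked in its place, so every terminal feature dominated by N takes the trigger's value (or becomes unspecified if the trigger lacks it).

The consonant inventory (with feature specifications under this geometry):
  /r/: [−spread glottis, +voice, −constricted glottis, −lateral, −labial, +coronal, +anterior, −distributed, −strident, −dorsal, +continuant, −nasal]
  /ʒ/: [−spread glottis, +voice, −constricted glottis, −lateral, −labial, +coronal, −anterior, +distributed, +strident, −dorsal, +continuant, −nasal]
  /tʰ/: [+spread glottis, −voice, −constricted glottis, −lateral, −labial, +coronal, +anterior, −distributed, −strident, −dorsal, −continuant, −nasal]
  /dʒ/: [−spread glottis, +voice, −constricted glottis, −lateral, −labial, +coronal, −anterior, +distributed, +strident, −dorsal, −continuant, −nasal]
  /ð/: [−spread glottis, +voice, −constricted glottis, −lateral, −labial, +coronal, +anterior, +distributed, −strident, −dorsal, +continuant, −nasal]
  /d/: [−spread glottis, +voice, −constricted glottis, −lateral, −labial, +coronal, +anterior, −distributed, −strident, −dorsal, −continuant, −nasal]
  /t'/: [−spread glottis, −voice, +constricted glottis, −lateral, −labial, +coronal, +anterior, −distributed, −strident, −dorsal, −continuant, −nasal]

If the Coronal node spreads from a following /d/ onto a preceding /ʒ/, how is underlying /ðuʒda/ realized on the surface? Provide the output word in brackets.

The Coronal node dominates the terminals [coronal], [anterior], [distributed], [strident].
After delinking /ʒ/'s Coronal and linking /d/'s, the affected terminals become [+coronal], [+anterior], [−distributed], [−strident]; [spread glottis], [voice], [constricted glottis], … (outside Coronal) are retained from /ʒ/.
The resulting bundle matches /r/ in the inventory; substituting it for /ʒ/ gives [ðurda].

[ðurda]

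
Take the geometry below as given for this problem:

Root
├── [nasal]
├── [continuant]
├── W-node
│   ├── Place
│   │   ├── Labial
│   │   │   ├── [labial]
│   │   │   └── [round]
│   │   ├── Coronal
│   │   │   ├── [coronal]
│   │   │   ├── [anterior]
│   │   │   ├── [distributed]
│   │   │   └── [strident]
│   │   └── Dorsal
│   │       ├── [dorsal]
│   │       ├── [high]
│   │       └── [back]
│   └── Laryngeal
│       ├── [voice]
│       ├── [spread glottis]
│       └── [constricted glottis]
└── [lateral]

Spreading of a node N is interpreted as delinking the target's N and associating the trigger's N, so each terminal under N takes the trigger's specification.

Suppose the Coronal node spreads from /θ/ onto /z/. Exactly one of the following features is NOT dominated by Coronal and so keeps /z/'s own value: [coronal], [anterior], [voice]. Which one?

[voice]

The terminals dominated by Coronal are [coronal], [anterior], [distributed], [strident].
Spreading Coronal replaces [anterior], [coronal] with the trigger's values, since each sits inside the Coronal constituent.
But [voice] is a dependent of Laryngeal, outside Coronal; it is therefore untouched by the spreading.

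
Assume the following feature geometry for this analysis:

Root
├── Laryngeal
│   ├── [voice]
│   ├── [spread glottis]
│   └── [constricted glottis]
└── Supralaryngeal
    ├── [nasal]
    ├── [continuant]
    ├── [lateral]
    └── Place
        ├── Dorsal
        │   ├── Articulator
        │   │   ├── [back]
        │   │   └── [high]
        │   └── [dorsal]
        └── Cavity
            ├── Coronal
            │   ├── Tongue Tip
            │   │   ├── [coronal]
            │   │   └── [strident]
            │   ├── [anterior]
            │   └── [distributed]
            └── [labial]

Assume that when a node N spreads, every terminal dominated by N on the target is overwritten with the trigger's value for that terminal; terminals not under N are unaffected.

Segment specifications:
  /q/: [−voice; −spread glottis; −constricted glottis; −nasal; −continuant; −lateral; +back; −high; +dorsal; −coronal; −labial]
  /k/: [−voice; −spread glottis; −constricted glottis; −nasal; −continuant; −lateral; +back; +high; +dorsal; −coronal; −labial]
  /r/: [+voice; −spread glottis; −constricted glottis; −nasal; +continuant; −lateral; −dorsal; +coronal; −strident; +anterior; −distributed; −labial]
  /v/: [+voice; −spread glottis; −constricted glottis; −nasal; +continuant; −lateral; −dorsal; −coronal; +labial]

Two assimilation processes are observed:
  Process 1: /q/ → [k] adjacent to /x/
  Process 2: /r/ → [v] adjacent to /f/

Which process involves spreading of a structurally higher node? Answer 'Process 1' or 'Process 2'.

Process 1: the feature that changes is [high]; the minimal node is [high] (depth 5).
Process 2 alters [labial], [coronal], [anterior], [distributed], [strident]; the lowest common ancestor is Cavity (depth 3 from Root).
Cavity is closer to Root than [high], so Process 2 spreads the higher node.

Process 2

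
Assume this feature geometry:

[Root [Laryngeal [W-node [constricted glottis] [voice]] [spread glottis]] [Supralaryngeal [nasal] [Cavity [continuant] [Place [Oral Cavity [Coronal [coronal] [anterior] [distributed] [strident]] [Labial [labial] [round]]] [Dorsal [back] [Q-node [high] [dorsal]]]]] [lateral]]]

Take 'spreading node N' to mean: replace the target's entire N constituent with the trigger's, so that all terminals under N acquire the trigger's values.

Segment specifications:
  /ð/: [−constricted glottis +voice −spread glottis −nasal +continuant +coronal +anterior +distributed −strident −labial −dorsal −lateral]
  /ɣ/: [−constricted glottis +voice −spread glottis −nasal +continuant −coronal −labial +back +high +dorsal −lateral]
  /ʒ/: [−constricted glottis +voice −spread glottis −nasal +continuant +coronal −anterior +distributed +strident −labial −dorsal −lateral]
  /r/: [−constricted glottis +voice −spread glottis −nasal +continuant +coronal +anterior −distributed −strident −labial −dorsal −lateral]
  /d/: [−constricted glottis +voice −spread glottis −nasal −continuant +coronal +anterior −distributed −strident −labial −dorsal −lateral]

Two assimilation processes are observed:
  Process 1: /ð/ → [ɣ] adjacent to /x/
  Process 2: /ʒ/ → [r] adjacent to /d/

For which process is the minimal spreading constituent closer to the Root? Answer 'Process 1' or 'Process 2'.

Process 1

In Process 1, [coronal], [anterior], [distributed], [strident], [dorsal], [high], [back] change, so the minimal spreading node is Place at depth 3.
In Process 2, [anterior], [distributed], [strident] change, so the minimal spreading node is Coronal at depth 5.
Place (depth 3) sits above Coronal (depth 5), making Process 1 the one with the higher spreading node.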